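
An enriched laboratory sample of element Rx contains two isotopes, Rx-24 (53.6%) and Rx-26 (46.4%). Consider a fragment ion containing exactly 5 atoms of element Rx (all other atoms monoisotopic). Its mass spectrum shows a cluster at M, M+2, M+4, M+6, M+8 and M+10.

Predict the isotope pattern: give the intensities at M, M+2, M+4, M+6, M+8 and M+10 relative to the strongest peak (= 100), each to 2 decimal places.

13.34 : 57.76 : 100.00 : 86.57 : 37.47 : 6.49

The 5 Rx atoms are independent, so intensities follow the terms of (0.536 + 0.464)^5.
P(M) = 0.536^5 = 0.044241
P(M+2) = 5 × 0.536^4 × 0.464^1 = 0.191490
P(M+4) = 10 × 0.536^3 × 0.464^2 = 0.331536
P(M+6) = 10 × 0.536^2 × 0.464^3 = 0.287001
P(M+8) = 5 × 0.536^1 × 0.464^4 = 0.124224
P(M+10) = 0.464^5 = 0.021507
The M+4 peak is largest (0.331536); scaling to 100 gives 13.34 : 57.76 : 100.00 : 86.57 : 37.47 : 6.49.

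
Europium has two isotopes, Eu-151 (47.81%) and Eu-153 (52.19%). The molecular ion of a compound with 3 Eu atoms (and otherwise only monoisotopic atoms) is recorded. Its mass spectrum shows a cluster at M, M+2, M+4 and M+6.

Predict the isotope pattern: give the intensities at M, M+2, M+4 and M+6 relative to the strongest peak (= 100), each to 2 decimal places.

The 3 Eu atoms are independent, so intensities follow the terms of (0.4781 + 0.5219)^3.
P(M) = 0.4781^3 = 0.109284
P(M+2) = 3 × 0.4781^2 × 0.5219^1 = 0.357887
P(M+4) = 3 × 0.4781^1 × 0.5219^2 = 0.390674
P(M+6) = 0.5219^3 = 0.142155
The M+4 peak is largest (0.390674); scaling to 100 gives 27.97 : 91.61 : 100.00 : 36.39.

27.97 : 91.61 : 100.00 : 36.39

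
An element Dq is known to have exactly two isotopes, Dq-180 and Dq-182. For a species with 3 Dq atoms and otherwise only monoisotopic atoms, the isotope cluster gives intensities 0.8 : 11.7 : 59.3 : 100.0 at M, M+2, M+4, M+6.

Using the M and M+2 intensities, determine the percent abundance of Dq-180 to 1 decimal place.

17.0%

If p is the fraction of Dq that is Dq-180, then I(M+2)/I(M) = [C(3,1)·p^2·(1−p)] / p^3 = 3·(1−p)/p = 11.7/0.8 = 14.6250
(1−p)/p = 14.6250/3 = 4.8750  ⇒  p = 1/(1 + 4.8750) = 0.1702
Dq-180: 17.0%, Dq-182: 83.0%.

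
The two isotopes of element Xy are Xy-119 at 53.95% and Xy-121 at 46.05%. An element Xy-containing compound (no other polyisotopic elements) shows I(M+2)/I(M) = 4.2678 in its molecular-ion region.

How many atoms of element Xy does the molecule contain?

5

For n independent Xy atoms, I(M+2)/I(M) = n · (abundance Xy-121) / (abundance Xy-119) = n · 0.4605/0.5395.
n = 4.2678 × 0.5395/0.4605 = 5.00 ≈ 5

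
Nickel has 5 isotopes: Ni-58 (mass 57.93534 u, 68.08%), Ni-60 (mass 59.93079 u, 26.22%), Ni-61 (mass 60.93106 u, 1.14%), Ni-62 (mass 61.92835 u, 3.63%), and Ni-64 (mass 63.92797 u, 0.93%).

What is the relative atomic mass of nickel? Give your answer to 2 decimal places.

58.69 u

The abundance-weighted mean is 0.6808 × 57.93534 + 0.2622 × 59.93079 + 0.0114 × 60.93106 + 0.0363 × 61.92835 + 0.0093 × 63.92797
= 39.442379 + 15.713853 + 0.694614 + 2.247999 + 0.594530 = 58.693375 u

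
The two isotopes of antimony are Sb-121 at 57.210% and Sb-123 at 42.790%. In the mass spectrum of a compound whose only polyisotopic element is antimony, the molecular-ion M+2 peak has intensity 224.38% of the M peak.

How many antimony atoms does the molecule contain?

3

The M+2/M ratio from n Sb atoms is n · q/p = n · 0.42790/0.57210.
n = 2.2438 × 0.57210/0.42790 = 3.00 ≈ 3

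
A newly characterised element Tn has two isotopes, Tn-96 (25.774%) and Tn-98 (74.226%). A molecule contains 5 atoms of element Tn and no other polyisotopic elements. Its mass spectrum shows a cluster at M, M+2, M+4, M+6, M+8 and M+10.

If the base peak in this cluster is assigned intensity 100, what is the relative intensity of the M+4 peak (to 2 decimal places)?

24.11

Term probabilities: M 0.0011, M+2 0.0164, M+4 0.0943, M+6 0.2717, M+8 0.3912, M+10 0.2253. Base peak = M+8.
P(M+8) = C(5,4) × 0.25774^1 × 0.74226^4 = 5 × 0.25774 × 0.3035458 = 0.391179 (base)
P(M+4) = C(5,2) × 0.25774^3 × 0.74226^2 = 10 × 0.01712164 × 0.55094991 = 0.094332
Relative intensity = 0.094332 / 0.391179 × 100 = 24.11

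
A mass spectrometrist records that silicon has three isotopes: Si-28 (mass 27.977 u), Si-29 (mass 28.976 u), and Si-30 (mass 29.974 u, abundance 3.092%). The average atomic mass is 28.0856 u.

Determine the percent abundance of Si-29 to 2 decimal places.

4.69%

Let x and y be the fractions of Si-28 and Si-29. Then x + y = 1 − 0.03092 = 0.96908 and 27.977x + 28.976y = 28.0856 − 0.03092×29.974 = 27.15880392.
Substituting: 27.977x + 28.976(0.96908 − x) = 27.15880392
(27.977 − 28.976)x = -0.92125816  ⇒  x = 0.92218, y = 0.04690
Si-28: 92.22%, Si-29: 4.69%.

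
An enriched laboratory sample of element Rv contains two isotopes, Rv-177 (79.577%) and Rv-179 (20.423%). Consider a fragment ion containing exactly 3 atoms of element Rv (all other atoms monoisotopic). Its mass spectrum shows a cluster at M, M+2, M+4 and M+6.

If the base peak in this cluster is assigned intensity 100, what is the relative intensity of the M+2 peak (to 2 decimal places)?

Binomial terms of (0.79577 + 0.20423)^3: M 0.5039, M+2 0.3880, M+4 0.0996, M+6 0.0085 → M is the base peak.
P(M) = C(3,0) × 0.79577^3 × 0.20423^0 = 1 × 0.50392127 × 1.0000 = 0.503921 (base)
P(M+2) = C(3,1) × 0.79577^2 × 0.20423^1 = 3 × 0.63324989 × 0.20423 = 0.387986
Relative intensity = 0.387986 / 0.503921 × 100 = 76.99

76.99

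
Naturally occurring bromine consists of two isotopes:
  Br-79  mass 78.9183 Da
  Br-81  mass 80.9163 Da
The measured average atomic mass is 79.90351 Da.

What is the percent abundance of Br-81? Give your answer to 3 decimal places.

With x = fraction of Br-79 (so Br-81 is 1 − x):
78.9183·x + 80.9163·(1 − x) = 79.90351
(78.9183 − 80.9163)·x = 79.90351 − 80.9163
x = -1.01279 / -1.9980 = 0.50690 → 50.690% Br-79, 49.310% Br-81.

49.310%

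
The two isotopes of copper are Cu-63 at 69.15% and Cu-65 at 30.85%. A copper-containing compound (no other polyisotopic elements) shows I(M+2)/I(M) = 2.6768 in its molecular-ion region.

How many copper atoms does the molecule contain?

6

For n independent Cu atoms, I(M+2)/I(M) = n · (abundance Cu-65) / (abundance Cu-63) = n · 0.3085/0.6915.
n = 2.6768 × 0.6915/0.3085 = 6.00 ≈ 6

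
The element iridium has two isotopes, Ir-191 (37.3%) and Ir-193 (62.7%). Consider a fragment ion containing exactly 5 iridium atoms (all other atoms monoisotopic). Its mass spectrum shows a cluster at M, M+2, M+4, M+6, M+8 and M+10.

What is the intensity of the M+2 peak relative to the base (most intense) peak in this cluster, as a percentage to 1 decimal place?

17.7%

Term probabilities: M 0.0072, M+2 0.0607, M+4 0.2040, M+6 0.3429, M+8 0.2882, M+10 0.0969. Base peak = M+6.
P(M+6) = C(5,3) × 0.373^2 × 0.627^3 = 10 × 0.139129 × 0.24649188 = 0.342942 (base)
P(M+2) = C(5,1) × 0.373^4 × 0.627^1 = 5 × 0.01935688 × 0.6270 = 0.060684
Relative intensity = 0.060684 / 0.342942 × 100 = 17.7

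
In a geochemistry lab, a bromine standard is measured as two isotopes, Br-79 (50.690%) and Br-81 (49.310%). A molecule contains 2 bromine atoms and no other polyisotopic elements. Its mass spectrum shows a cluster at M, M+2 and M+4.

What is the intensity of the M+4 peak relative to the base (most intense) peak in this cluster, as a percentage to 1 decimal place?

Binomial terms of (0.50690 + 0.49310)^2: M 0.2569, M+2 0.4999, M+4 0.2431 → M+2 is the base peak.
P(M+2) = C(2,1) × 0.50690^1 × 0.49310^1 = 2 × 0.5069 × 0.4931 = 0.499905 (base)
P(M+4) = C(2,2) × 0.50690^0 × 0.49310^2 = 1 × 1.0000 × 0.24314761 = 0.243148
Relative intensity = 0.243148 / 0.499905 × 100 = 48.6

48.6%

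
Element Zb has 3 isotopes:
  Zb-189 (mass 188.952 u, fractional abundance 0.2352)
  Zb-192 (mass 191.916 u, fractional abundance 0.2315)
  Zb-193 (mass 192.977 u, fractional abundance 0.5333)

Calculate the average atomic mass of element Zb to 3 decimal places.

191.785 u

Average mass = Σ (abundance × isotope mass) = 0.2352 × 188.952 + 0.2315 × 191.916 + 0.5333 × 192.977
= 44.4415 + 44.4286 + 102.9146 = 191.7847 u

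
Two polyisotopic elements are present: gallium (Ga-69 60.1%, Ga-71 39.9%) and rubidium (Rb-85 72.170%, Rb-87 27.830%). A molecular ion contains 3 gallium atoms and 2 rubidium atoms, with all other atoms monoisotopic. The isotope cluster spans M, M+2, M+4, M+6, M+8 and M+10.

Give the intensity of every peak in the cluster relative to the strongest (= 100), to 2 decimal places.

Gallium pattern (n=3): 0.2170818 : 0.4323576 : 0.2870394 : 0.0635212
Rubidium pattern (n=2): 0.52085089 : 0.40169822 : 0.07745089
Convolve the two distributions (both contribute in 2-u steps):
  M: 0.2170818×0.52085089 = 0.113067
  M+2: 0.2170818×0.40169822 + 0.4323576×0.52085089 = 0.312395
  M+4: 0.2170818×0.07745089 + 0.4323576×0.40169822 + 0.2870394×0.52085089 = 0.339995
  M+6: 0.4323576×0.07745089 + 0.2870394×0.40169822 + 0.0635212×0.52085089 = 0.181875
  M+8: 0.2870394×0.07745089 + 0.0635212×0.40169822 = 0.047748
  M+10: 0.0635212×0.07745089 = 0.004920
Scale to base peak (0.339995) = 100: 33.26 : 91.88 : 100.00 : 53.49 : 14.04 : 1.45

33.26 : 91.88 : 100.00 : 53.49 : 14.04 : 1.45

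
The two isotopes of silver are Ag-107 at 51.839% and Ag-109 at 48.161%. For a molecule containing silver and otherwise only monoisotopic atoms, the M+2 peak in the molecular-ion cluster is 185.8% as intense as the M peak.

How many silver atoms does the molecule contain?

With n Ag atoms, P(M+2)/P(M) = C(n,1)·p^(n−1)q / p^n = n·q/p = n · 0.48161/0.51839.
n = 1.858 × 0.51839/0.48161 = 2.00 ≈ 2

2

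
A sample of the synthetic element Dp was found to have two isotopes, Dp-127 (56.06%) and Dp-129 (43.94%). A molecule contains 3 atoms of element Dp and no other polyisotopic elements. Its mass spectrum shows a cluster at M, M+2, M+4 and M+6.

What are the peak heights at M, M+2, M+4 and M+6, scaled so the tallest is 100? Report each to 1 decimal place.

The 3 Dp atoms are independent, so intensities follow the terms of (0.5606 + 0.4394)^3.
P(M) = 0.5606^3 = 0.176181
P(M+2) = 3 × 0.5606^2 × 0.4394^1 = 0.414274
P(M+4) = 3 × 0.5606^1 × 0.4394^2 = 0.324709
P(M+6) = 0.4394^3 = 0.084836
The M+2 peak is largest (0.414274); scaling to 100 gives 42.5 : 100.0 : 78.4 : 20.5.

42.5 : 100.0 : 78.4 : 20.5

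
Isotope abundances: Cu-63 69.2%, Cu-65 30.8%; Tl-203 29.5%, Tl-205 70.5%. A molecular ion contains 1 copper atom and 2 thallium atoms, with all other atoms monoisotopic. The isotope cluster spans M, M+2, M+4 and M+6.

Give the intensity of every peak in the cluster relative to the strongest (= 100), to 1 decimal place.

Copper pattern (n=1): 0.6920 : 0.3080
Thallium pattern (n=2): 0.087025 : 0.41595 : 0.497025
Convolve the two distributions (both contribute in 2-u steps):
  M: 0.6920×0.087025 = 0.060221
  M+2: 0.6920×0.41595 + 0.3080×0.087025 = 0.314641
  M+4: 0.6920×0.497025 + 0.3080×0.41595 = 0.472054
  M+6: 0.3080×0.497025 = 0.153084
Scale to base peak (0.472054) = 100: 12.8 : 66.7 : 100.0 : 32.4

12.8 : 66.7 : 100.0 : 32.4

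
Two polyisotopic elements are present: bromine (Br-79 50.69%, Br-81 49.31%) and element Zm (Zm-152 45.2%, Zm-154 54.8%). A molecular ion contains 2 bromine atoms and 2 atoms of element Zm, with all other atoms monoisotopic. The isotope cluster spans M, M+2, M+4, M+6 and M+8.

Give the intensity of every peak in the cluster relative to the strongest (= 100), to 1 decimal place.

14.0 : 61.3 : 100.0 : 72.3 : 19.5

Bromine pattern (n=2): 0.25694761 : 0.49990478 : 0.24314761
Element Zm pattern (n=2): 0.204304 : 0.495392 : 0.300304
Convolve the two distributions (both contribute in 2-u steps):
  M: 0.25694761×0.204304 = 0.052495
  M+2: 0.25694761×0.495392 + 0.49990478×0.204304 = 0.229422
  M+4: 0.25694761×0.300304 + 0.49990478×0.495392 + 0.24314761×0.204304 = 0.374487
  M+6: 0.49990478×0.300304 + 0.24314761×0.495392 = 0.270577
  M+8: 0.24314761×0.300304 = 0.073018
Scale to base peak (0.374487) = 100: 14.0 : 61.3 : 100.0 : 72.3 : 19.5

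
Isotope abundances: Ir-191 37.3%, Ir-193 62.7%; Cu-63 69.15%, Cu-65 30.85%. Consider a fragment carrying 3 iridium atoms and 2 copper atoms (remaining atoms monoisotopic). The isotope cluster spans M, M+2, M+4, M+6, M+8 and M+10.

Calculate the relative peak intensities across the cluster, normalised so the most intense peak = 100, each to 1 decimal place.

Iridium pattern (n=3): 0.05189512 : 0.26170165 : 0.43991135 : 0.24649188
Copper pattern (n=2): 0.47817225 : 0.4266555 : 0.09517225
Convolve the two distributions (both contribute in 2-u steps):
  M: 0.05189512×0.47817225 = 0.024815
  M+2: 0.05189512×0.4266555 + 0.26170165×0.47817225 = 0.147280
  M+4: 0.05189512×0.09517225 + 0.26170165×0.4266555 + 0.43991135×0.47817225 = 0.326949
  M+6: 0.26170165×0.09517225 + 0.43991135×0.4266555 + 0.24649188×0.47817225 = 0.330463
  M+8: 0.43991135×0.09517225 + 0.24649188×0.4266555 = 0.147034
  M+10: 0.24649188×0.09517225 = 0.023459
Scale to base peak (0.330463) = 100: 7.5 : 44.6 : 98.9 : 100.0 : 44.5 : 7.1

7.5 : 44.6 : 98.9 : 100.0 : 44.5 : 7.1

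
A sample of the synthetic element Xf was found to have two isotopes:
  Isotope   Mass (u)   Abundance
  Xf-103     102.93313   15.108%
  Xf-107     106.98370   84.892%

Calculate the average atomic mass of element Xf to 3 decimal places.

106.372 u

The abundance-weighted mean is 0.15108 × 102.93313 + 0.84892 × 106.98370
= 15.551137 + 90.820603 = 106.371740 u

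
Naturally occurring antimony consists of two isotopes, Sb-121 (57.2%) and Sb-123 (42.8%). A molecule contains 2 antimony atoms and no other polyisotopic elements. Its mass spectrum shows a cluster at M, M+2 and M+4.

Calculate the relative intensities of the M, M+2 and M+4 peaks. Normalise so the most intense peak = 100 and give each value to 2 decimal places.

Each Sb atom is independently Sb-121 (p = 0.572) or Sb-123 (q = 0.428); the cluster is the binomial expansion (p + q)^2.
P(M) = 0.572^2 = 0.327184
P(M+2) = 2 × 0.572^1 × 0.428^1 = 0.489632
P(M+4) = 0.428^2 = 0.183184
The M+2 peak is largest (0.489632); scaling to 100 gives 66.82 : 100.00 : 37.41.

66.82 : 100.00 : 37.41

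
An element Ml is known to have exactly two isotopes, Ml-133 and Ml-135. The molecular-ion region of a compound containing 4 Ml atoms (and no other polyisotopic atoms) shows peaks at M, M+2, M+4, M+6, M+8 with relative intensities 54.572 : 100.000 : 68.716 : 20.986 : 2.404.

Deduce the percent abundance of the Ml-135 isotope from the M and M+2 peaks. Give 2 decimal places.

31.42%

Write p for the Ml-133 fraction. I(M+2)/I(M) = [C(4,1)·p^3·(1−p)] / p^4 = 4·(1−p)/p = 100.000/54.572 = 1.8324
(1−p)/p = 1.8324/4 = 0.4581  ⇒  p = 1/(1 + 0.4581) = 0.6858
Ml-133: 68.58%, Ml-135: 31.42%.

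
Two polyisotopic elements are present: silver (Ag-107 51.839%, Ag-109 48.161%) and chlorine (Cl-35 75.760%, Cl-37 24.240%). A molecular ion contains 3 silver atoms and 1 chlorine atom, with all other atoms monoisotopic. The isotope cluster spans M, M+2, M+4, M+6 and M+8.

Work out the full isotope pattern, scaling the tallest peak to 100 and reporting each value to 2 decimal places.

Silver pattern (n=3): 0.13930601 : 0.38826655 : 0.36071887 : 0.11170857
Chlorine pattern (n=1): 0.7576 : 0.2424
Convolve the two distributions (both contribute in 2-u steps):
  M: 0.13930601×0.7576 = 0.105538
  M+2: 0.13930601×0.2424 + 0.38826655×0.7576 = 0.327919
  M+4: 0.38826655×0.2424 + 0.36071887×0.7576 = 0.367396
  M+6: 0.36071887×0.2424 + 0.11170857×0.7576 = 0.172069
  M+8: 0.11170857×0.2424 = 0.027078
Scale to base peak (0.367396) = 100: 28.73 : 89.25 : 100.00 : 46.83 : 7.37

28.73 : 89.25 : 100.00 : 46.83 : 7.37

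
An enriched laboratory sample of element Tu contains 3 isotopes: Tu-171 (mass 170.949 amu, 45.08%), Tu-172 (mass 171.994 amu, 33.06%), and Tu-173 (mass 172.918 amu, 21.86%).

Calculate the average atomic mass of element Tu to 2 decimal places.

171.72 amu

Ar = Σ fᵢ·mᵢ = 0.4508 × 170.949 + 0.3306 × 171.994 + 0.2186 × 172.918
= 77.0638 + 56.8612 + 37.7999 = 171.7249 amu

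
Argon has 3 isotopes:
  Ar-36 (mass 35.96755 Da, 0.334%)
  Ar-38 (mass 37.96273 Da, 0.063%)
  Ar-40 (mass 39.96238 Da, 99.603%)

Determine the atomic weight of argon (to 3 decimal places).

Ar = Σ fᵢ·mᵢ = 0.00334 × 35.96755 + 0.00063 × 37.96273 + 0.99603 × 39.96238
= 0.120132 + 0.023917 + 39.803729 = 39.947778 Da

39.948 Da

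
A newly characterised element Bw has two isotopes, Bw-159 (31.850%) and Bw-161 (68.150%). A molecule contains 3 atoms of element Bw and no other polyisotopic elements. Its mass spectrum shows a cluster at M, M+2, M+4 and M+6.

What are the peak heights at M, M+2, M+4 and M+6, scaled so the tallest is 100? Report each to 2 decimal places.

7.28 : 46.74 : 100.00 : 71.32

Each Bw atom is independently Bw-159 (p = 0.31850) or Bw-161 (q = 0.68150); the cluster is the binomial expansion (p + q)^3.
P(M) = 0.31850^3 = 0.032309
P(M+2) = 3 × 0.31850^2 × 0.68150^1 = 0.207399
P(M+4) = 3 × 0.31850^1 × 0.68150^2 = 0.443775
P(M+6) = 0.68150^3 = 0.316517
The M+4 peak is largest (0.443775); scaling to 100 gives 7.28 : 46.74 : 100.00 : 71.32.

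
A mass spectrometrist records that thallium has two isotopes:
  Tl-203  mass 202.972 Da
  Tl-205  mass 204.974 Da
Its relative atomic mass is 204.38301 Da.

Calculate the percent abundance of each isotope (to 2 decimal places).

Tl-203: 29.52%, Tl-205: 70.48%

Writing the weighted mean with unknown fraction x of Tl-203:
202.972·x + 204.974·(1 − x) = 204.38301
(202.972 − 204.974)·x = 204.38301 − 204.974
x = -0.59099 / -2.002 = 0.29520 → 29.52% Tl-203, 70.48% Tl-205.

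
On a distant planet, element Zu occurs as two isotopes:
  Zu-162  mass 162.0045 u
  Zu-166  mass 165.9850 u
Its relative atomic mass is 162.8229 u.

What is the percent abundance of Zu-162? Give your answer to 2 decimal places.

With x = fraction of Zu-162 (so Zu-166 is 1 − x):
162.0045·x + 165.9850·(1 − x) = 162.8229
(162.0045 − 165.9850)·x = 162.8229 − 165.9850
x = -3.1621 / -3.9805 = 0.79440 → 79.44% Zu-162, 20.56% Zu-166.

79.44%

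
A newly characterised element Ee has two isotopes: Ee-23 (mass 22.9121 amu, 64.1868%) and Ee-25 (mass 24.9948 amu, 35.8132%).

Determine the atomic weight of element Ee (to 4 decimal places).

23.6580 amu

The abundance-weighted mean is 0.641868 × 22.9121 + 0.358132 × 24.9948
= 14.70654 + 8.95144 = 23.65798 amu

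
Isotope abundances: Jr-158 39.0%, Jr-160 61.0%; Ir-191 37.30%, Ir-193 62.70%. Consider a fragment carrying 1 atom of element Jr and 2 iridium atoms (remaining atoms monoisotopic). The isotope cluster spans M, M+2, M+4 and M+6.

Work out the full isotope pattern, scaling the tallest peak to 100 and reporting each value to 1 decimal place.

12.4 : 60.9 : 100.0 : 54.7

Element Jr pattern (n=1): 0.3900 : 0.6100
Iridium pattern (n=2): 0.139129 : 0.467742 : 0.393129
Convolve the two distributions (both contribute in 2-u steps):
  M: 0.3900×0.139129 = 0.054260
  M+2: 0.3900×0.467742 + 0.6100×0.139129 = 0.267288
  M+4: 0.3900×0.393129 + 0.6100×0.467742 = 0.438643
  M+6: 0.6100×0.393129 = 0.239809
Scale to base peak (0.438643) = 100: 12.4 : 60.9 : 100.0 : 54.7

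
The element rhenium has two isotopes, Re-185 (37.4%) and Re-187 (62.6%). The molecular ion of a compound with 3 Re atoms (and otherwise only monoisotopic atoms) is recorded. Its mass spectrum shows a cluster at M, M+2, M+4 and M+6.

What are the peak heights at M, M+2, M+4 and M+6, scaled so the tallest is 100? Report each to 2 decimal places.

11.90 : 59.74 : 100.00 : 55.79

Expanding (0.374 + 0.626)^3:
P(M) = 0.374^3 = 0.052314
P(M+2) = 3 × 0.374^2 × 0.626^1 = 0.262687
P(M+4) = 3 × 0.374^1 × 0.626^2 = 0.439685
P(M+6) = 0.626^3 = 0.245314
The M+4 peak is largest (0.439685); scaling to 100 gives 11.90 : 59.74 : 100.00 : 55.79.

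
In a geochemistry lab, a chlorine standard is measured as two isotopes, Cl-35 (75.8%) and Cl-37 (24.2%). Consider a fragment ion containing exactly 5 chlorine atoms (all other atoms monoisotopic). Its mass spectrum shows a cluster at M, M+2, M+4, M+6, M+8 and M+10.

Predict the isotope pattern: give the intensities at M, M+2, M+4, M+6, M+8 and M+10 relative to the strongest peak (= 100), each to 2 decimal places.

Each Cl atom is independently Cl-35 (p = 0.758) or Cl-37 (q = 0.242); the cluster is the binomial expansion (p + q)^5.
P(M) = 0.758^5 = 0.250234
P(M+2) = 5 × 0.758^4 × 0.242^1 = 0.399450
P(M+4) = 10 × 0.758^3 × 0.242^2 = 0.255058
P(M+6) = 10 × 0.758^2 × 0.242^3 = 0.081430
P(M+8) = 5 × 0.758^1 × 0.242^4 = 0.012999
P(M+10) = 0.242^5 = 0.000830
The M+2 peak is largest (0.399450); scaling to 100 gives 62.64 : 100.00 : 63.85 : 20.39 : 3.25 : 0.21.

62.64 : 100.00 : 63.85 : 20.39 : 3.25 : 0.21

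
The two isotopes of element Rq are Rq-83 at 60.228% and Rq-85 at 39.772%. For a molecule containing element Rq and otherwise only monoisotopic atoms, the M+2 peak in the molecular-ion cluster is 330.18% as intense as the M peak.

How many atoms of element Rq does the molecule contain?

The M+2/M ratio from n Rq atoms is n · q/p = n · 0.39772/0.60228.
n = 3.3018 × 0.60228/0.39772 = 5.00 ≈ 5

5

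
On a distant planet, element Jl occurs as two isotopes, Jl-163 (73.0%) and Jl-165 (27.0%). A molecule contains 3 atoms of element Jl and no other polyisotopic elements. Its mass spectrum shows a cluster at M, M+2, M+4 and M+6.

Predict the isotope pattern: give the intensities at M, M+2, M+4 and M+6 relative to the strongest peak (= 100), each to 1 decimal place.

90.1 : 100.0 : 37.0 : 4.6

Each Jl atom is independently Jl-163 (p = 0.730) or Jl-165 (q = 0.270); the cluster is the binomial expansion (p + q)^3.
P(M) = 0.730^3 = 0.389017
P(M+2) = 3 × 0.730^2 × 0.270^1 = 0.431649
P(M+4) = 3 × 0.730^1 × 0.270^2 = 0.159651
P(M+6) = 0.270^3 = 0.019683
The M+2 peak is largest (0.431649); scaling to 100 gives 90.1 : 100.0 : 37.0 : 4.6.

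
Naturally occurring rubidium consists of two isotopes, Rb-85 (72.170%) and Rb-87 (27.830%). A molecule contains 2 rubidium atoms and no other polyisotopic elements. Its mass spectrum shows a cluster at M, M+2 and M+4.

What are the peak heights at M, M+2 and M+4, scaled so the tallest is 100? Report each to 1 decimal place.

100.0 : 77.1 : 14.9

The 2 Rb atoms are independent, so intensities follow the terms of (0.72170 + 0.27830)^2.
P(M) = 0.72170^2 = 0.520851
P(M+2) = 2 × 0.72170^1 × 0.27830^1 = 0.401698
P(M+4) = 0.27830^2 = 0.077451
The M peak is largest (0.520851); scaling to 100 gives 100.0 : 77.1 : 14.9.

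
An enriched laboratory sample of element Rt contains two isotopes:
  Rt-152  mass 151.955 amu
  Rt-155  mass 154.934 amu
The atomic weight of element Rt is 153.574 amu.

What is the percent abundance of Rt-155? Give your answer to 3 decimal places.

54.347%

With x = fraction of Rt-152 (so Rt-155 is 1 − x):
151.955·x + 154.934·(1 − x) = 153.574
(151.955 − 154.934)·x = 153.574 − 154.934
x = -1.360 / -2.979 = 0.45653 → 45.653% Rt-152, 54.347% Rt-155.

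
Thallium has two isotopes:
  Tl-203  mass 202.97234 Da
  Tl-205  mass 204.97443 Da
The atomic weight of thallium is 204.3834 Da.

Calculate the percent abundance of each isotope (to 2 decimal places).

Let x be the fractional abundance of Tl-203; then Tl-205 has abundance 1 − x.
202.97234·x + 204.97443·(1 − x) = 204.3834
(202.97234 − 204.97443)·x = 204.3834 − 204.97443
x = -0.59103 / -2.00209 = 0.29521 → 29.52% Tl-203, 70.48% Tl-205.

Tl-203: 29.52%, Tl-205: 70.48%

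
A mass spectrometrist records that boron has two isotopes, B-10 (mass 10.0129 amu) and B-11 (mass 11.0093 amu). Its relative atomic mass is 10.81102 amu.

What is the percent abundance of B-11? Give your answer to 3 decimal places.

Writing the weighted mean with unknown fraction x of B-10:
10.0129·x + 11.0093·(1 − x) = 10.81102
(10.0129 − 11.0093)·x = 10.81102 − 11.0093
x = -0.19828 / -0.9964 = 0.19900 → 19.900% B-10, 80.100% B-11.

80.100%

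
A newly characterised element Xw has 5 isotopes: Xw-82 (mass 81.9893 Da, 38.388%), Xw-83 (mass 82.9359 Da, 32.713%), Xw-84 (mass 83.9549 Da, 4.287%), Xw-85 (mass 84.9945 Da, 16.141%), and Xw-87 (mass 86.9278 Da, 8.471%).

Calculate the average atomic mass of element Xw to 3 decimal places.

83.287 Da

The abundance-weighted mean is 0.38388 × 81.9893 + 0.32713 × 82.9359 + 0.04287 × 83.9549 + 0.16141 × 84.9945 + 0.08471 × 86.9278
= 31.47405 + 27.13082 + 3.59915 + 13.71896 + 7.36365 = 83.28663 Da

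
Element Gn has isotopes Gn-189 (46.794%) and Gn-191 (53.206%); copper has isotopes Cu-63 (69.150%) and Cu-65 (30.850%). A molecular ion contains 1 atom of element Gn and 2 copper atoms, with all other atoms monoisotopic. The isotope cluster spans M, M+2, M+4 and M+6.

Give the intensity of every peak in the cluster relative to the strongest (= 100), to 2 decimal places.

Element Gn pattern (n=1): 0.46794 : 0.53206
Copper pattern (n=2): 0.47817225 : 0.4266555 : 0.09517225
Convolve the two distributions (both contribute in 2-u steps):
  M: 0.46794×0.47817225 = 0.223756
  M+2: 0.46794×0.4266555 + 0.53206×0.47817225 = 0.454066
  M+4: 0.46794×0.09517225 + 0.53206×0.4266555 = 0.271541
  M+6: 0.53206×0.09517225 = 0.050637
Scale to base peak (0.454066) = 100: 49.28 : 100.00 : 59.80 : 11.15

49.28 : 100.00 : 59.80 : 11.15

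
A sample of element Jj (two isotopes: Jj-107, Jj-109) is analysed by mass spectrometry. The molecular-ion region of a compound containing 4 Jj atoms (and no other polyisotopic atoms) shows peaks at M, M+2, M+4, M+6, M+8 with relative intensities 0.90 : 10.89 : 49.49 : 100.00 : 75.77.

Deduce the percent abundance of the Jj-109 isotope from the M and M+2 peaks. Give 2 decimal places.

75.16%

Let p = fractional abundance of Jj-107. I(M+2)/I(M) = [C(4,1)·p^3·(1−p)] / p^4 = 4·(1−p)/p = 10.89/0.90 = 12.1000
(1−p)/p = 12.1000/4 = 3.0250  ⇒  p = 1/(1 + 3.0250) = 0.2484
Jj-107: 24.84%, Jj-109: 75.16%.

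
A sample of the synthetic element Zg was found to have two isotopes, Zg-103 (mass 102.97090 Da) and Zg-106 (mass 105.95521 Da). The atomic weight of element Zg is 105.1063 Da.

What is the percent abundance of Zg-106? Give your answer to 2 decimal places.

Writing the weighted mean with unknown fraction x of Zg-103:
102.97090·x + 105.95521·(1 − x) = 105.1063
(102.97090 − 105.95521)·x = 105.1063 − 105.95521
x = -0.84891 / -2.98431 = 0.28446 → 28.45% Zg-103, 71.55% Zg-106.

71.55%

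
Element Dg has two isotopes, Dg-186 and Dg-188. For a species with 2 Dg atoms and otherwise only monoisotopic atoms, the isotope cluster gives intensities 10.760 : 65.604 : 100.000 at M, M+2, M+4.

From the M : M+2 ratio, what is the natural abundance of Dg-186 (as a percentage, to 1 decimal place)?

Let p = fractional abundance of Dg-186. I(M+2)/I(M) = [C(2,1)·p^1·(1−p)] / p^2 = 2·(1−p)/p = 65.604/10.760 = 6.0970
(1−p)/p = 6.0970/2 = 3.0485  ⇒  p = 1/(1 + 3.0485) = 0.2470
Dg-186: 24.7%, Dg-188: 75.3%.

24.7%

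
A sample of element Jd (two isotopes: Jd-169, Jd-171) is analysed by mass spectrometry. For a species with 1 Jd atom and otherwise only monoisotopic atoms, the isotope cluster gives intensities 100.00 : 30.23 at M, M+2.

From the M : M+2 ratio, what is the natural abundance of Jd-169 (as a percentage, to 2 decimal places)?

If p is the fraction of Jd that is Jd-169, then I(M+2)/I(M) = [C(1,1)·p^0·(1−p)] / p^1 = 1·(1−p)/p = 30.23/100.00 = 0.3023
(1−p)/p = 0.3023/1 = 0.3023  ⇒  p = 1/(1 + 0.3023) = 0.7679
Jd-169: 76.79%, Jd-171: 23.21%.

76.79%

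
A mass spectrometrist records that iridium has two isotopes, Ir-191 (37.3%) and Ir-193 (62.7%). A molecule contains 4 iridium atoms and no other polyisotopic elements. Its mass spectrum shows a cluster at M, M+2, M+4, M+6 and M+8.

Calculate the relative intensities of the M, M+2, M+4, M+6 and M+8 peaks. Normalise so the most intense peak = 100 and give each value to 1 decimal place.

5.3 : 35.4 : 89.2 : 100.0 : 42.0

Expanding (0.373 + 0.627)^4:
P(M) = 0.373^4 = 0.019357
P(M+2) = 4 × 0.373^3 × 0.627^1 = 0.130153
P(M+4) = 6 × 0.373^2 × 0.627^2 = 0.328174
P(M+6) = 4 × 0.373^1 × 0.627^3 = 0.367766
P(M+8) = 0.627^4 = 0.154550
The M+6 peak is largest (0.367766); scaling to 100 gives 5.3 : 35.4 : 89.2 : 100.0 : 42.0.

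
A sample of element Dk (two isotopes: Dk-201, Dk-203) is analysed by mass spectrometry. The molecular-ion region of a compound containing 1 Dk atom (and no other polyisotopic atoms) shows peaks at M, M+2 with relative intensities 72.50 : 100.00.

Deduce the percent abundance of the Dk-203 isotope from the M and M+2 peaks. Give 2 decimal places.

If p is the fraction of Dk that is Dk-201, then I(M+2)/I(M) = [C(1,1)·p^0·(1−p)] / p^1 = 1·(1−p)/p = 100.00/72.50 = 1.3793
(1−p)/p = 1.3793/1 = 1.3793  ⇒  p = 1/(1 + 1.3793) = 0.4203
Dk-201: 42.03%, Dk-203: 57.97%.

57.97%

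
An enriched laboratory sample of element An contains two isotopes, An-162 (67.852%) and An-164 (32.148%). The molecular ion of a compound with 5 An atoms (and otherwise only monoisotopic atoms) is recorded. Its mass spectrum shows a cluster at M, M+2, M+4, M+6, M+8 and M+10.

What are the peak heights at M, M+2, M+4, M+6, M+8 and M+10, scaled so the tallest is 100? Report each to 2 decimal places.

The 5 An atoms are independent, so intensities follow the terms of (0.67852 + 0.32148)^5.
P(M) = 0.67852^5 = 0.143818
P(M+2) = 5 × 0.67852^4 × 0.32148^1 = 0.340702
P(M+4) = 10 × 0.67852^3 × 0.32148^2 = 0.322846
P(M+6) = 10 × 0.67852^2 × 0.32148^3 = 0.152963
P(M+8) = 5 × 0.67852^1 × 0.32148^4 = 0.036237
P(M+10) = 0.32148^5 = 0.003434
The M+2 peak is largest (0.340702); scaling to 100 gives 42.21 : 100.00 : 94.76 : 44.90 : 10.64 : 1.01.

42.21 : 100.00 : 94.76 : 44.90 : 10.64 : 1.01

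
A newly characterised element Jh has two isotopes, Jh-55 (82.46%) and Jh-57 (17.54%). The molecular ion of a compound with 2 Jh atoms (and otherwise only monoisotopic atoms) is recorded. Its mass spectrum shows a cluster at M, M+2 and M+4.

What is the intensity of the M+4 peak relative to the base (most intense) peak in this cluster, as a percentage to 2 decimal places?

Term probabilities: M 0.6800, M+2 0.2893, M+4 0.0308. Base peak = M.
P(M) = C(2,0) × 0.8246^2 × 0.1754^0 = 1 × 0.67996516 × 1.0000 = 0.679965 (base)
P(M+4) = C(2,2) × 0.8246^0 × 0.1754^2 = 1 × 1.0000 × 0.03076516 = 0.030765
Relative intensity = 0.030765 / 0.679965 × 100 = 4.52

4.52%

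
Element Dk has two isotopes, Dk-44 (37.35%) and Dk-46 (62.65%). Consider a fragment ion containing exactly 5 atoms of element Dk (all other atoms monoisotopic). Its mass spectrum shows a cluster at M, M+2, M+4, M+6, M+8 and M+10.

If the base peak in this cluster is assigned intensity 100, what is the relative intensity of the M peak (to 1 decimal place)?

2.1

(0.3735 + 0.6265)^5 gives M 0.0073, M+2 0.0610, M+4 0.2045, M+6 0.3430, M+8 0.2877, M+10 0.0965; the largest is M+6.
P(M+6) = C(5,3) × 0.3735^2 × 0.6265^3 = 10 × 0.13950225 × 0.24590266 = 0.343040 (base)
P(M) = C(5,0) × 0.3735^5 × 0.6265^0 = 1 × 0.00726864 × 1.0000 = 0.007269
Relative intensity = 0.007269 / 0.343040 × 100 = 2.1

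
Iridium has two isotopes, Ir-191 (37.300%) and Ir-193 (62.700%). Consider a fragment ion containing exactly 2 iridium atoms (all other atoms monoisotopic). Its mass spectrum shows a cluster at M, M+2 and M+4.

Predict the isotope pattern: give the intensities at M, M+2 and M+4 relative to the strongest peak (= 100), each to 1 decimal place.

29.7 : 100.0 : 84.0

The 2 Ir atoms are independent, so intensities follow the terms of (0.37300 + 0.62700)^2.
P(M) = 0.37300^2 = 0.139129
P(M+2) = 2 × 0.37300^1 × 0.62700^1 = 0.467742
P(M+4) = 0.62700^2 = 0.393129
The M+2 peak is largest (0.467742); scaling to 100 gives 29.7 : 100.0 : 84.0.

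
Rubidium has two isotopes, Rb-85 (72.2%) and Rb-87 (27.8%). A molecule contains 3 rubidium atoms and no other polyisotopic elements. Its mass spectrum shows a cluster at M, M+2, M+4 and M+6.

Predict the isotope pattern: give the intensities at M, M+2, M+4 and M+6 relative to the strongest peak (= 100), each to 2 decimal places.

The 3 Rb atoms are independent, so intensities follow the terms of (0.722 + 0.278)^3.
P(M) = 0.722^3 = 0.376367
P(M+2) = 3 × 0.722^2 × 0.278^1 = 0.434751
P(M+4) = 3 × 0.722^1 × 0.278^2 = 0.167397
P(M+6) = 0.278^3 = 0.021485
The M+2 peak is largest (0.434751); scaling to 100 gives 86.57 : 100.00 : 38.50 : 4.94.

86.57 : 100.00 : 38.50 : 4.94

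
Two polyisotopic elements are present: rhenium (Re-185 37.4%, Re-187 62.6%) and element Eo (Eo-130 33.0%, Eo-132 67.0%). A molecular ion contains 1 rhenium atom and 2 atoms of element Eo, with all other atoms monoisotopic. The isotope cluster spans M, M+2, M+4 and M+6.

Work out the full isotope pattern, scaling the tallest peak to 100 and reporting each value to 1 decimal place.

Rhenium pattern (n=1): 0.3740 : 0.6260
Element Eo pattern (n=2): 0.1089 : 0.4422 : 0.4489
Convolve the two distributions (both contribute in 2-u steps):
  M: 0.3740×0.1089 = 0.040729
  M+2: 0.3740×0.4422 + 0.6260×0.1089 = 0.233554
  M+4: 0.3740×0.4489 + 0.6260×0.4422 = 0.444706
  M+6: 0.6260×0.4489 = 0.281011
Scale to base peak (0.444706) = 100: 9.2 : 52.5 : 100.0 : 63.2

9.2 : 52.5 : 100.0 : 63.2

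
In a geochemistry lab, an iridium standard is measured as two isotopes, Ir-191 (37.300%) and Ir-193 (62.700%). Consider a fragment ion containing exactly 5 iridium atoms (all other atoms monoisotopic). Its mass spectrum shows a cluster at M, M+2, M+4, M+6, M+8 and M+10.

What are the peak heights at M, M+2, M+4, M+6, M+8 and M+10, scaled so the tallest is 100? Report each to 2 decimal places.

Expanding (0.37300 + 0.62700)^5:
P(M) = 0.37300^5 = 0.007220
P(M+2) = 5 × 0.37300^4 × 0.62700^1 = 0.060684
P(M+4) = 10 × 0.37300^3 × 0.62700^2 = 0.204015
P(M+6) = 10 × 0.37300^2 × 0.62700^3 = 0.342942
P(M+8) = 5 × 0.37300^1 × 0.62700^4 = 0.288237
P(M+10) = 0.62700^5 = 0.096903
The M+6 peak is largest (0.342942); scaling to 100 gives 2.11 : 17.70 : 59.49 : 100.00 : 84.05 : 28.26.

2.11 : 17.70 : 59.49 : 100.00 : 84.05 : 28.26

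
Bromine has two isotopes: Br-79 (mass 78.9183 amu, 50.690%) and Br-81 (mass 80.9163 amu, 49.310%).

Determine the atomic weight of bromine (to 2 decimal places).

79.90 amu

Weight each isotope mass by its fractional abundance: 0.50690 × 78.9183 + 0.49310 × 80.9163
= 40.00369 + 39.89983 = 79.90352 amu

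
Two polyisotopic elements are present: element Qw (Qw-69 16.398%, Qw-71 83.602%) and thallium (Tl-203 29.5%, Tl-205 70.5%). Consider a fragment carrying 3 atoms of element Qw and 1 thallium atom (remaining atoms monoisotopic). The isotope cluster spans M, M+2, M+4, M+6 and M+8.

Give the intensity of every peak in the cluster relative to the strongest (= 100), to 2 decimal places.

Element Qw pattern (n=3): 0.00440933 : 0.06744033 : 0.34383135 : 0.58431899
Thallium pattern (n=1): 0.2950 : 0.7050
Convolve the two distributions (both contribute in 2-u steps):
  M: 0.00440933×0.2950 = 0.001301
  M+2: 0.00440933×0.7050 + 0.06744033×0.2950 = 0.023003
  M+4: 0.06744033×0.7050 + 0.34383135×0.2950 = 0.148976
  M+6: 0.34383135×0.7050 + 0.58431899×0.2950 = 0.414775
  M+8: 0.58431899×0.7050 = 0.411945
Scale to base peak (0.414775) = 100: 0.31 : 5.55 : 35.92 : 100.00 : 99.32

0.31 : 5.55 : 35.92 : 100.00 : 99.32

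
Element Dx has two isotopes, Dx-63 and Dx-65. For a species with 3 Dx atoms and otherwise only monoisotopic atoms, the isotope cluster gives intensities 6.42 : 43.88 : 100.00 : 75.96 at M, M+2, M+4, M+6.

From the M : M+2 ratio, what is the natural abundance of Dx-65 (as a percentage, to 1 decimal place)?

Write p for the Dx-63 fraction. I(M+2)/I(M) = [C(3,1)·p^2·(1−p)] / p^3 = 3·(1−p)/p = 43.88/6.42 = 6.8349
(1−p)/p = 6.8349/3 = 2.2783  ⇒  p = 1/(1 + 2.2783) = 0.3050
Dx-63: 30.5%, Dx-65: 69.5%.

69.5%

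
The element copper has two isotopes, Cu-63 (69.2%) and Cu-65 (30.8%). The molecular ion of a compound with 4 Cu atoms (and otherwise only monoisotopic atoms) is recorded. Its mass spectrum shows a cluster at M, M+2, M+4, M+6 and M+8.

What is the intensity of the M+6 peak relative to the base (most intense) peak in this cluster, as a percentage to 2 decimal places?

19.81%

Binomial terms of (0.692 + 0.308)^4: M 0.2293, M+2 0.4083, M+4 0.2726, M+6 0.0809, M+8 0.0090 → M+2 is the base peak.
P(M+2) = C(4,1) × 0.692^3 × 0.308^1 = 4 × 0.33137389 × 0.3080 = 0.408253 (base)
P(M+6) = C(4,3) × 0.692^1 × 0.308^3 = 4 × 0.6920 × 0.02921811 = 0.080876
Relative intensity = 0.080876 / 0.408253 × 100 = 19.81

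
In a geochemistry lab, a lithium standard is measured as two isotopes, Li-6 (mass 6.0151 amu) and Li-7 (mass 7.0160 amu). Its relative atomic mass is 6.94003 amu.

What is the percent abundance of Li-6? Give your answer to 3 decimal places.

With x = fraction of Li-6 (so Li-7 is 1 − x):
6.0151·x + 7.0160·(1 − x) = 6.94003
(6.0151 − 7.0160)·x = 6.94003 − 7.0160
x = -0.07597 / -1.0009 = 0.07590 → 7.590% Li-6, 92.410% Li-7.

7.590%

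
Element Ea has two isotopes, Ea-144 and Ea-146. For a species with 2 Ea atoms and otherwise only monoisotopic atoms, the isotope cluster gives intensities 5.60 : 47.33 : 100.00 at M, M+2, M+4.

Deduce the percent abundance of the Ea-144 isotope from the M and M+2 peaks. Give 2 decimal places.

Write p for the Ea-144 fraction. I(M+2)/I(M) = [C(2,1)·p^1·(1−p)] / p^2 = 2·(1−p)/p = 47.33/5.60 = 8.4518
(1−p)/p = 8.4518/2 = 4.2259  ⇒  p = 1/(1 + 4.2259) = 0.1914
Ea-144: 19.14%, Ea-146: 80.86%.

19.14%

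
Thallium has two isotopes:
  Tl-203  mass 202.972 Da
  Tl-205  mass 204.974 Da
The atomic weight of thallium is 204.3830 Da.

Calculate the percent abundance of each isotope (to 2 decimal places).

Tl-203: 29.52%, Tl-205: 70.48%

Let x be the fractional abundance of Tl-203; then Tl-205 has abundance 1 − x.
202.972·x + 204.974·(1 − x) = 204.3830
(202.972 − 204.974)·x = 204.3830 − 204.974
x = -0.5910 / -2.002 = 0.29520 → 29.52% Tl-203, 70.48% Tl-205.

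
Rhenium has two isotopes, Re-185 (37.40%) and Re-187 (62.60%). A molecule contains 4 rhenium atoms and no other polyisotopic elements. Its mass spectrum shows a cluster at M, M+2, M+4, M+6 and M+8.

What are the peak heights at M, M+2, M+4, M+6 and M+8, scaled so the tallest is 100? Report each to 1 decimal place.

Expanding (0.3740 + 0.6260)^4:
P(M) = 0.3740^4 = 0.019565
P(M+2) = 4 × 0.3740^3 × 0.6260^1 = 0.130993
P(M+4) = 6 × 0.3740^2 × 0.6260^2 = 0.328884
P(M+6) = 4 × 0.3740^1 × 0.6260^3 = 0.366990
P(M+8) = 0.6260^4 = 0.153567
The M+6 peak is largest (0.366990); scaling to 100 gives 5.3 : 35.7 : 89.6 : 100.0 : 41.8.

5.3 : 35.7 : 89.6 : 100.0 : 41.8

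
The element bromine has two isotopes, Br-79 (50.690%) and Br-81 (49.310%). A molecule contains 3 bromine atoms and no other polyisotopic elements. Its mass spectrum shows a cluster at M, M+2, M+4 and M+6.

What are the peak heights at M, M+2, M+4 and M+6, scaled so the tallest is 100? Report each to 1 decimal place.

The 3 Br atoms are independent, so intensities follow the terms of (0.50690 + 0.49310)^3.
P(M) = 0.50690^3 = 0.130247
P(M+2) = 3 × 0.50690^2 × 0.49310^1 = 0.380103
P(M+4) = 3 × 0.50690^1 × 0.49310^2 = 0.369755
P(M+6) = 0.49310^3 = 0.119896
The M+2 peak is largest (0.380103); scaling to 100 gives 34.3 : 100.0 : 97.3 : 31.5.

34.3 : 100.0 : 97.3 : 31.5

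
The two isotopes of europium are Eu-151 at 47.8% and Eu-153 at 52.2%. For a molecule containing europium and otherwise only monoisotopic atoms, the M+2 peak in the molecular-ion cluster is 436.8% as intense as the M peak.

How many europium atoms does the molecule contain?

The M+2/M ratio from n Eu atoms is n · q/p = n · 0.522/0.478.
n = 4.368 × 0.478/0.522 = 4.00 ≈ 4

4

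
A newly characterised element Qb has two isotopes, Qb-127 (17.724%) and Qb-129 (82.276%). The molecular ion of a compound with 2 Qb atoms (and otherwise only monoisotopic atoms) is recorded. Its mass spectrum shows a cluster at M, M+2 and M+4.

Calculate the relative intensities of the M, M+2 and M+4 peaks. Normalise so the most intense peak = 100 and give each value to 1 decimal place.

4.6 : 43.1 : 100.0

Expanding (0.17724 + 0.82276)^2:
P(M) = 0.17724^2 = 0.031414
P(M+2) = 2 × 0.17724^1 × 0.82276^1 = 0.291652
P(M+4) = 0.82276^2 = 0.676934
The M+4 peak is largest (0.676934); scaling to 100 gives 4.6 : 43.1 : 100.0.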